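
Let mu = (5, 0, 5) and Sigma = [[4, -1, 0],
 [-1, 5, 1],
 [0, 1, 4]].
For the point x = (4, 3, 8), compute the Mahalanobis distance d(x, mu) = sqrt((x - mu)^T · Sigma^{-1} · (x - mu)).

Step 1 — centre the observation: (x - mu) = (-1, 3, 3).

Step 2 — invert Sigma (cofactor / det for 3×3, or solve directly):
  Sigma^{-1} = [[0.2639, 0.0556, -0.0139],
 [0.0556, 0.2222, -0.0556],
 [-0.0139, -0.0556, 0.2639]].

Step 3 — form the quadratic (x - mu)^T · Sigma^{-1} · (x - mu):
  Sigma^{-1} · (x - mu) = (-0.1389, 0.4444, 0.6389).
  (x - mu)^T · [Sigma^{-1} · (x - mu)] = (-1)·(-0.1389) + (3)·(0.4444) + (3)·(0.6389) = 3.3889.

Step 4 — take square root: d = √(3.3889) ≈ 1.8409.

d(x, mu) = √(3.3889) ≈ 1.8409


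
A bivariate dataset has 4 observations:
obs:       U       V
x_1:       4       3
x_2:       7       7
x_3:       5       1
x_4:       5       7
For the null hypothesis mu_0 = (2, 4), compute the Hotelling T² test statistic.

Step 1 — sample mean vector:
  mean(U) = (4 + 7 + 5 + 5) / 4 = 21/4 = 5.25
  mean(V) = (3 + 7 + 1 + 7) / 4 = 18/4 = 4.5
  x̄ = (5.25, 4.5),  deviation x̄ - mu_0 = (5.25, 4.5) - (2, 4) = (3.25, 0.5).

Step 2 — sample covariance matrix, S[i,j] = (1/(n-1)) · Σ_k (x_{k,i} - mean_i) · (x_{k,j} - mean_j), divisor n-1 = 3:
  S[U,U] = ((-1.25)·(-1.25) + (1.75)·(1.75) + (-0.25)·(-0.25) + (-0.25)·(-0.25)) / 3 = 4.75/3 = 1.5833
  S[U,V] = ((-1.25)·(-1.5) + (1.75)·(2.5) + (-0.25)·(-3.5) + (-0.25)·(2.5)) / 3 = 6.5/3 = 2.1667
  S[V,V] = ((-1.5)·(-1.5) + (2.5)·(2.5) + (-3.5)·(-3.5) + (2.5)·(2.5)) / 3 = 27/3 = 9
  S = [[1.5833, 2.1667],
 [2.1667, 9]].

Step 3 — invert S. det(S) = 1.5833·9 - (2.1667)² = 9.5556.
  S^{-1} = (1/det) · [[d, -b], [-b, a]] = [[0.9419, -0.2267],
 [-0.2267, 0.1657]].

Step 4 — quadratic form (x̄ - mu_0)^T · S^{-1} · (x̄ - mu_0):
  S^{-1} · (x̄ - mu_0) = (2.9477, -0.6541),
  (x̄ - mu_0)^T · [...] = (3.25)·(2.9477) + (0.5)·(-0.6541) = 9.2529.

Step 5 — scale by n: T² = 4 · 9.2529 = 37.0116.

T² ≈ 37.0116


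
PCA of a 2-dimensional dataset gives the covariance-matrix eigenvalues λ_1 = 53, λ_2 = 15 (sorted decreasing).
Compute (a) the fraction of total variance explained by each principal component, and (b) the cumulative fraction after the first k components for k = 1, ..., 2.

Step 1 — total variance = trace(Sigma) = Σ λ_i = 53 + 15 = 68.

Step 2 — fraction explained by component i = λ_i / Σ λ:
  PC1: 53/68 = 0.7794
  PC2: 15/68 = 0.2206

Step 3 — cumulative fraction after k components = (λ_1 + ... + λ_k) / Σ λ:
  k = 1: 53/68 = 0.7794
  k = 2: (53 + 15)/68 = 68/68 = 1

Summary (fraction, with percent):

explained: PC1 0.7794 (77.94%), PC2 0.2206 (22.06%);  cumulative: 0.7794, 1


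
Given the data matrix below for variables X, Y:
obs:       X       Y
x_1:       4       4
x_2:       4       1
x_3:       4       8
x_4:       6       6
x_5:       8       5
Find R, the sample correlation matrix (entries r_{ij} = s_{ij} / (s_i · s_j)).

Step 1 — column means:
  mean(X) = (4 + 4 + 4 + 6 + 8) / 5 = 26/5 = 5.2
  mean(Y) = (4 + 1 + 8 + 6 + 5) / 5 = 24/5 = 4.8

Step 2 — sample variances and covariances s[i,j] = (1/(n-1)) · Σ_k (x_{k,i} - mean_i) · (x_{k,j} - mean_j), with n-1 = 4:
  s[X,X] = ((-1.2)·(-1.2) + (-1.2)·(-1.2) + (-1.2)·(-1.2) + (0.8)·(0.8) + (2.8)·(2.8)) / 4 = 12.8/4 = 3.2
  s[X,Y] = ((-1.2)·(-0.8) + (-1.2)·(-3.8) + (-1.2)·(3.2) + (0.8)·(1.2) + (2.8)·(0.2)) / 4 = 3.2/4 = 0.8
  s[Y,Y] = ((-0.8)·(-0.8) + (-3.8)·(-3.8) + (3.2)·(3.2) + (1.2)·(1.2) + (0.2)·(0.2)) / 4 = 26.8/4 = 6.7
  Sample standard deviations s_i = √(s[i,i]):
  s(X) = √(3.2) = 1.7889
  s(Y) = √(6.7) = 2.5884

Step 3 — r_{ij} = s_{ij} / (s_i · s_j):
  r[X,X] = 1 (diagonal).
  r[X,Y] = 0.8 / (1.7889 · 2.5884) = 0.8 / 4.6303 = 0.1728
  r[Y,Y] = 1 (diagonal).

R is symmetric with unit diagonal. Assembling:

R = [[1, 0.1728],
 [0.1728, 1]]


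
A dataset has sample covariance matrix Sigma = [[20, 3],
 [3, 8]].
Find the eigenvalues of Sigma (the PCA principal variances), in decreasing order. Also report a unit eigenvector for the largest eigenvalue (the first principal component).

Step 1 — characteristic polynomial of 2×2 Sigma:
  det(Sigma - λI) = λ² - trace · λ + det = 0.
  trace = 20 + 8 = 28, det = 20·8 - (3)² = 151.
Step 2 — discriminant:
  Δ = trace² - 4·det = 784 - 604 = 180.
Step 3 — eigenvalues:
  λ = (trace ± √Δ)/2 = (28 ± 13.4164)/2,
  λ_1 = 20.7082,  λ_2 = 7.2918.

Step 4 — unit eigenvector for λ_1: solve (Sigma - λ_1 I)v = 0. First row:
  (20 - 20.7082)·v_x + (3)·v_y = 0, i.e. (-0.7082)·v_x + (3)·v_y = 0,
  so v ∝ (b, λ_1 - a) = (3, 0.7082) = u.
  ||u|| = √((3)² + (0.7082)²) = √(9.5016) ≈ 3.0825,
  v_1 = u/||u|| ≈ (0.9732, 0.2298) (||v_1|| = 1).

λ_1 = 20.7082,  λ_2 = 7.2918;  v_1 ≈ (0.9732, 0.2298)


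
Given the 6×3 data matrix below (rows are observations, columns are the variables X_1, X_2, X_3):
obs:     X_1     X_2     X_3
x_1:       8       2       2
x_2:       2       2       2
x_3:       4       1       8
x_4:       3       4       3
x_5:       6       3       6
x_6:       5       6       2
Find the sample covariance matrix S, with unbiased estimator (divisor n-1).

Step 1 — column means:
  mean(X_1) = (8 + 2 + 4 + 3 + 6 + 5) / 6 = 28/6 = 4.6667
  mean(X_2) = (2 + 2 + 1 + 4 + 3 + 6) / 6 = 18/6 = 3
  mean(X_3) = (2 + 2 + 8 + 3 + 6 + 2) / 6 = 23/6 = 3.8333

Step 2 — sample covariance S[i,j] = (1/(n-1)) · Σ_k (x_{k,i} - mean_i) · (x_{k,j} - mean_j), with n-1 = 5.
  S[X_1,X_1] = ((3.3333)·(3.3333) + (-2.6667)·(-2.6667) + (-0.6667)·(-0.6667) + (-1.6667)·(-1.6667) + (1.3333)·(1.3333) + (0.3333)·(0.3333)) / 5 = 23.3333/5 = 4.6667
  S[X_1,X_2] = ((3.3333)·(-1) + (-2.6667)·(-1) + (-0.6667)·(-2) + (-1.6667)·(1) + (1.3333)·(0) + (0.3333)·(3)) / 5 = 0/5 = 0
  S[X_1,X_3] = ((3.3333)·(-1.8333) + (-2.6667)·(-1.8333) + (-0.6667)·(4.1667) + (-1.6667)·(-0.8333) + (1.3333)·(2.1667) + (0.3333)·(-1.8333)) / 5 = -0.3333/5 = -0.0667
  S[X_2,X_2] = ((-1)·(-1) + (-1)·(-1) + (-2)·(-2) + (1)·(1) + (0)·(0) + (3)·(3)) / 5 = 16/5 = 3.2
  S[X_2,X_3] = ((-1)·(-1.8333) + (-1)·(-1.8333) + (-2)·(4.1667) + (1)·(-0.8333) + (0)·(2.1667) + (3)·(-1.8333)) / 5 = -11/5 = -2.2
  S[X_3,X_3] = ((-1.8333)·(-1.8333) + (-1.8333)·(-1.8333) + (4.1667)·(4.1667) + (-0.8333)·(-0.8333) + (2.1667)·(2.1667) + (-1.8333)·(-1.8333)) / 5 = 32.8333/5 = 6.5667

S is symmetric (S[j,i] = S[i,j]). Assembling:

S = [[4.6667, 0, -0.0667],
 [0, 3.2, -2.2],
 [-0.0667, -2.2, 6.5667]]


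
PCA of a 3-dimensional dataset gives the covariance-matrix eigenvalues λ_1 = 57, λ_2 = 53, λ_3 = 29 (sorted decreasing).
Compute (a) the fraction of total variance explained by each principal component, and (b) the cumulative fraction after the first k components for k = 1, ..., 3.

Step 1 — total variance = trace(Sigma) = Σ λ_i = 57 + 53 + 29 = 139.

Step 2 — fraction explained by component i = λ_i / Σ λ:
  PC1: 57/139 = 0.4101
  PC2: 53/139 = 0.3813
  PC3: 29/139 = 0.2086

Step 3 — cumulative fraction after k components = (λ_1 + ... + λ_k) / Σ λ:
  k = 1: 57/139 = 0.4101
  k = 2: (57 + 53)/139 = 110/139 = 0.7914
  k = 3: (57 + 53 + 29)/139 = 139/139 = 1

Summary (fraction, with percent):

explained: PC1 0.4101 (41.01%), PC2 0.3813 (38.13%), PC3 0.2086 (20.86%);  cumulative: 0.4101, 0.7914, 1


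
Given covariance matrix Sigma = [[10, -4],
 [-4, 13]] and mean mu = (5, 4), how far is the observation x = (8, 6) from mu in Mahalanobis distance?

Step 1 — centre the observation: (x - mu) = (3, 2).

Step 2 — invert Sigma. det(Sigma) = 10·13 - (-4)² = 114.
  Sigma^{-1} = (1/det) · [[d, -b], [-b, a]] = [[0.114, 0.0351],
 [0.0351, 0.0877]].

Step 3 — form the quadratic (x - mu)^T · Sigma^{-1} · (x - mu):
  Sigma^{-1} · (x - mu) = (0.4123, 0.2807).
  (x - mu)^T · [Sigma^{-1} · (x - mu)] = (3)·(0.4123) + (2)·(0.2807) = 1.7982.

Step 4 — take square root: d = √(1.7982) ≈ 1.341.

d(x, mu) = √(1.7982) ≈ 1.341


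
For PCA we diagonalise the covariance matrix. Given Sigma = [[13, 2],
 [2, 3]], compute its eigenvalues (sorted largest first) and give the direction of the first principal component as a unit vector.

Step 1 — characteristic polynomial of 2×2 Sigma:
  det(Sigma - λI) = λ² - trace · λ + det = 0.
  trace = 13 + 3 = 16, det = 13·3 - (2)² = 35.
Step 2 — discriminant:
  Δ = trace² - 4·det = 256 - 140 = 116.
Step 3 — eigenvalues:
  λ = (trace ± √Δ)/2 = (16 ± 10.7703)/2,
  λ_1 = 13.3852,  λ_2 = 2.6148.

Step 4 — unit eigenvector for λ_1: solve (Sigma - λ_1 I)v = 0. First row:
  (13 - 13.3852)·v_x + (2)·v_y = 0, i.e. (-0.3852)·v_x + (2)·v_y = 0,
  so v ∝ (b, λ_1 - a) = (2, 0.3852) = u.
  ||u|| = √((2)² + (0.3852)²) = √(4.1484) ≈ 2.0368,
  v_1 = u/||u|| ≈ (0.982, 0.1891) (||v_1|| = 1).

λ_1 = 13.3852,  λ_2 = 2.6148;  v_1 ≈ (0.982, 0.1891)


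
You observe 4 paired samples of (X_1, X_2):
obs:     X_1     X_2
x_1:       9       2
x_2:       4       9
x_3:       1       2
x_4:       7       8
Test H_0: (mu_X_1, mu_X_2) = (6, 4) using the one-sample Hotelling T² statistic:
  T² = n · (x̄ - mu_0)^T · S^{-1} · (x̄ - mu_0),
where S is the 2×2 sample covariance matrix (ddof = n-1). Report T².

Step 1 — sample mean vector:
  mean(X_1) = (9 + 4 + 1 + 7) / 4 = 21/4 = 5.25
  mean(X_2) = (2 + 9 + 2 + 8) / 4 = 21/4 = 5.25
  x̄ = (5.25, 5.25),  deviation x̄ - mu_0 = (5.25, 5.25) - (6, 4) = (-0.75, 1.25).

Step 2 — sample covariance matrix, S[i,j] = (1/(n-1)) · Σ_k (x_{k,i} - mean_i) · (x_{k,j} - mean_j), divisor n-1 = 3:
  S[X_1,X_1] = ((3.75)·(3.75) + (-1.25)·(-1.25) + (-4.25)·(-4.25) + (1.75)·(1.75)) / 3 = 36.75/3 = 12.25
  S[X_1,X_2] = ((3.75)·(-3.25) + (-1.25)·(3.75) + (-4.25)·(-3.25) + (1.75)·(2.75)) / 3 = 1.75/3 = 0.5833
  S[X_2,X_2] = ((-3.25)·(-3.25) + (3.75)·(3.75) + (-3.25)·(-3.25) + (2.75)·(2.75)) / 3 = 42.75/3 = 14.25
  S = [[12.25, 0.5833],
 [0.5833, 14.25]].

Step 3 — invert S. det(S) = 12.25·14.25 - (0.5833)² = 174.2222.
  S^{-1} = (1/det) · [[d, -b], [-b, a]] = [[0.0818, -0.0033],
 [-0.0033, 0.0703]].

Step 4 — quadratic form (x̄ - mu_0)^T · S^{-1} · (x̄ - mu_0):
  S^{-1} · (x̄ - mu_0) = (-0.0655, 0.0904),
  (x̄ - mu_0)^T · [...] = (-0.75)·(-0.0655) + (1.25)·(0.0904) = 0.1621.

Step 5 — scale by n: T² = 4 · 0.1621 = 0.6486.

T² ≈ 0.6486


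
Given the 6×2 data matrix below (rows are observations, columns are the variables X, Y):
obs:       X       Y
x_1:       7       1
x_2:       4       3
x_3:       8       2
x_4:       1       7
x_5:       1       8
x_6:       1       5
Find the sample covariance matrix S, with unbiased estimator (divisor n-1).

Step 1 — column means:
  mean(X) = (7 + 4 + 8 + 1 + 1 + 1) / 6 = 22/6 = 3.6667
  mean(Y) = (1 + 3 + 2 + 7 + 8 + 5) / 6 = 26/6 = 4.3333

Step 2 — sample covariance S[i,j] = (1/(n-1)) · Σ_k (x_{k,i} - mean_i) · (x_{k,j} - mean_j), with n-1 = 5.
  S[X,X] = ((3.3333)·(3.3333) + (0.3333)·(0.3333) + (4.3333)·(4.3333) + (-2.6667)·(-2.6667) + (-2.6667)·(-2.6667) + (-2.6667)·(-2.6667)) / 5 = 51.3333/5 = 10.2667
  S[X,Y] = ((3.3333)·(-3.3333) + (0.3333)·(-1.3333) + (4.3333)·(-2.3333) + (-2.6667)·(2.6667) + (-2.6667)·(3.6667) + (-2.6667)·(0.6667)) / 5 = -40.3333/5 = -8.0667
  S[Y,Y] = ((-3.3333)·(-3.3333) + (-1.3333)·(-1.3333) + (-2.3333)·(-2.3333) + (2.6667)·(2.6667) + (3.6667)·(3.6667) + (0.6667)·(0.6667)) / 5 = 39.3333/5 = 7.8667

S is symmetric (S[j,i] = S[i,j]). Assembling:

S = [[10.2667, -8.0667],
 [-8.0667, 7.8667]]


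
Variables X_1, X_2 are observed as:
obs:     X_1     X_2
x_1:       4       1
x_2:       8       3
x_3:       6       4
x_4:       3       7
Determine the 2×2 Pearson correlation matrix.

Step 1 — column means:
  mean(X_1) = (4 + 8 + 6 + 3) / 4 = 21/4 = 5.25
  mean(X_2) = (1 + 3 + 4 + 7) / 4 = 15/4 = 3.75

Step 2 — sample variances and covariances s[i,j] = (1/(n-1)) · Σ_k (x_{k,i} - mean_i) · (x_{k,j} - mean_j), with n-1 = 3:
  s[X_1,X_1] = ((-1.25)·(-1.25) + (2.75)·(2.75) + (0.75)·(0.75) + (-2.25)·(-2.25)) / 3 = 14.75/3 = 4.9167
  s[X_1,X_2] = ((-1.25)·(-2.75) + (2.75)·(-0.75) + (0.75)·(0.25) + (-2.25)·(3.25)) / 3 = -5.75/3 = -1.9167
  s[X_2,X_2] = ((-2.75)·(-2.75) + (-0.75)·(-0.75) + (0.25)·(0.25) + (3.25)·(3.25)) / 3 = 18.75/3 = 6.25
  Sample standard deviations s_i = √(s[i,i]):
  s(X_1) = √(4.9167) = 2.2174
  s(X_2) = √(6.25) = 2.5

Step 3 — r_{ij} = s_{ij} / (s_i · s_j):
  r[X_1,X_1] = 1 (diagonal).
  r[X_1,X_2] = -1.9167 / (2.2174 · 2.5) = -1.9167 / 5.5434 = -0.3458
  r[X_2,X_2] = 1 (diagonal).

R is symmetric with unit diagonal. Assembling:

R = [[1, -0.3458],
 [-0.3458, 1]]


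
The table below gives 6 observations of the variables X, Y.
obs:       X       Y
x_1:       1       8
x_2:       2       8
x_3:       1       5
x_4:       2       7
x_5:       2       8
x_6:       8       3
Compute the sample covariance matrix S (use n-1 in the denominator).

Step 1 — column means:
  mean(X) = (1 + 2 + 1 + 2 + 2 + 8) / 6 = 16/6 = 2.6667
  mean(Y) = (8 + 8 + 5 + 7 + 8 + 3) / 6 = 39/6 = 6.5

Step 2 — sample covariance S[i,j] = (1/(n-1)) · Σ_k (x_{k,i} - mean_i) · (x_{k,j} - mean_j), with n-1 = 5.
  S[X,X] = ((-1.6667)·(-1.6667) + (-0.6667)·(-0.6667) + (-1.6667)·(-1.6667) + (-0.6667)·(-0.6667) + (-0.6667)·(-0.6667) + (5.3333)·(5.3333)) / 5 = 35.3333/5 = 7.0667
  S[X,Y] = ((-1.6667)·(1.5) + (-0.6667)·(1.5) + (-1.6667)·(-1.5) + (-0.6667)·(0.5) + (-0.6667)·(1.5) + (5.3333)·(-3.5)) / 5 = -21/5 = -4.2
  S[Y,Y] = ((1.5)·(1.5) + (1.5)·(1.5) + (-1.5)·(-1.5) + (0.5)·(0.5) + (1.5)·(1.5) + (-3.5)·(-3.5)) / 5 = 21.5/5 = 4.3

S is symmetric (S[j,i] = S[i,j]). Assembling:

S = [[7.0667, -4.2],
 [-4.2, 4.3]]


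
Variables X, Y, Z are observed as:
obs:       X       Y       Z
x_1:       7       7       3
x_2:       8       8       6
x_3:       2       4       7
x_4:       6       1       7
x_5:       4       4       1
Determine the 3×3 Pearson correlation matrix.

Step 1 — column means:
  mean(X) = (7 + 8 + 2 + 6 + 4) / 5 = 27/5 = 5.4
  mean(Y) = (7 + 8 + 4 + 1 + 4) / 5 = 24/5 = 4.8
  mean(Z) = (3 + 6 + 7 + 7 + 1) / 5 = 24/5 = 4.8

Step 2 — sample variances and covariances s[i,j] = (1/(n-1)) · Σ_k (x_{k,i} - mean_i) · (x_{k,j} - mean_j), with n-1 = 4:
  s[X,X] = ((1.6)·(1.6) + (2.6)·(2.6) + (-3.4)·(-3.4) + (0.6)·(0.6) + (-1.4)·(-1.4)) / 4 = 23.2/4 = 5.8
  s[X,Y] = ((1.6)·(2.2) + (2.6)·(3.2) + (-3.4)·(-0.8) + (0.6)·(-3.8) + (-1.4)·(-0.8)) / 4 = 13.4/4 = 3.35
  s[X,Z] = ((1.6)·(-1.8) + (2.6)·(1.2) + (-3.4)·(2.2) + (0.6)·(2.2) + (-1.4)·(-3.8)) / 4 = -0.6/4 = -0.15
  s[Y,Y] = ((2.2)·(2.2) + (3.2)·(3.2) + (-0.8)·(-0.8) + (-3.8)·(-3.8) + (-0.8)·(-0.8)) / 4 = 30.8/4 = 7.7
  s[Y,Z] = ((2.2)·(-1.8) + (3.2)·(1.2) + (-0.8)·(2.2) + (-3.8)·(2.2) + (-0.8)·(-3.8)) / 4 = -7.2/4 = -1.8
  s[Z,Z] = ((-1.8)·(-1.8) + (1.2)·(1.2) + (2.2)·(2.2) + (2.2)·(2.2) + (-3.8)·(-3.8)) / 4 = 28.8/4 = 7.2
  Sample standard deviations s_i = √(s[i,i]):
  s(X) = √(5.8) = 2.4083
  s(Y) = √(7.7) = 2.7749
  s(Z) = √(7.2) = 2.6833

Step 3 — r_{ij} = s_{ij} / (s_i · s_j):
  r[X,X] = 1 (diagonal).
  r[X,Y] = 3.35 / (2.4083 · 2.7749) = 3.35 / 6.6828 = 0.5013
  r[X,Z] = -0.15 / (2.4083 · 2.6833) = -0.15 / 6.4622 = -0.0232
  r[Y,Y] = 1 (diagonal).
  r[Y,Z] = -1.8 / (2.7749 · 2.6833) = -1.8 / 7.4458 = -0.2417
  r[Z,Z] = 1 (diagonal).

R is symmetric with unit diagonal. Assembling:

R = [[1, 0.5013, -0.0232],
 [0.5013, 1, -0.2417],
 [-0.0232, -0.2417, 1]]


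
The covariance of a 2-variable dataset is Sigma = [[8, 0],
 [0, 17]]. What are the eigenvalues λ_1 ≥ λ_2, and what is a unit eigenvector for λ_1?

Step 1 — characteristic polynomial of 2×2 Sigma:
  det(Sigma - λI) = λ² - trace · λ + det = 0.
  trace = 8 + 17 = 25, det = 8·17 - (0)² = 136.
Step 2 — discriminant:
  Δ = trace² - 4·det = 625 - 544 = 81.
Step 3 — eigenvalues:
  λ = (trace ± √Δ)/2 = (25 ± 9)/2,
  λ_1 = 17,  λ_2 = 8.

Step 4 — unit eigenvector for λ_1: Sigma is diagonal, so its eigenvectors are the coordinate axes. λ_1 = 17 is the diagonal entry on the second coordinate axis, hence
  v_1 = (0, 1) (||v_1|| = 1).

λ_1 = 17,  λ_2 = 8;  v_1 ≈ (0, 1)


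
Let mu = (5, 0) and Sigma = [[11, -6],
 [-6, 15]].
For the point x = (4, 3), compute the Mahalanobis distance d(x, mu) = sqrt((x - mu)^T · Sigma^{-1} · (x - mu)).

Step 1 — centre the observation: (x - mu) = (-1, 3).

Step 2 — invert Sigma. det(Sigma) = 11·15 - (-6)² = 129.
  Sigma^{-1} = (1/det) · [[d, -b], [-b, a]] = [[0.1163, 0.0465],
 [0.0465, 0.0853]].

Step 3 — form the quadratic (x - mu)^T · Sigma^{-1} · (x - mu):
  Sigma^{-1} · (x - mu) = (0.0233, 0.2093).
  (x - mu)^T · [Sigma^{-1} · (x - mu)] = (-1)·(0.0233) + (3)·(0.2093) = 0.6047.

Step 4 — take square root: d = √(0.6047) ≈ 0.7776.

d(x, mu) = √(0.6047) ≈ 0.7776


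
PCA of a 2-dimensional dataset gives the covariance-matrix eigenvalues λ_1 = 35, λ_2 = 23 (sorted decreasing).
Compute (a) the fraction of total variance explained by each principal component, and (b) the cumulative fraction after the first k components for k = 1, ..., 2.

Step 1 — total variance = trace(Sigma) = Σ λ_i = 35 + 23 = 58.

Step 2 — fraction explained by component i = λ_i / Σ λ:
  PC1: 35/58 = 0.6034
  PC2: 23/58 = 0.3966

Step 3 — cumulative fraction after k components = (λ_1 + ... + λ_k) / Σ λ:
  k = 1: 35/58 = 0.6034
  k = 2: (35 + 23)/58 = 58/58 = 1

Summary (fraction, with percent):

explained: PC1 0.6034 (60.34%), PC2 0.3966 (39.66%);  cumulative: 0.6034, 1


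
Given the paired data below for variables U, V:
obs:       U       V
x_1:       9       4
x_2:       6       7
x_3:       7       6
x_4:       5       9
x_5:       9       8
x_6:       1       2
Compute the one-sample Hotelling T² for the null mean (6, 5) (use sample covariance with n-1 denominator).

Step 1 — sample mean vector:
  mean(U) = (9 + 6 + 7 + 5 + 9 + 1) / 6 = 37/6 = 6.1667
  mean(V) = (4 + 7 + 6 + 9 + 8 + 2) / 6 = 36/6 = 6
  x̄ = (6.1667, 6),  deviation x̄ - mu_0 = (6.1667, 6) - (6, 5) = (0.1667, 1).

Step 2 — sample covariance matrix, S[i,j] = (1/(n-1)) · Σ_k (x_{k,i} - mean_i) · (x_{k,j} - mean_j), divisor n-1 = 5:
  S[U,U] = ((2.8333)·(2.8333) + (-0.1667)·(-0.1667) + (0.8333)·(0.8333) + (-1.1667)·(-1.1667) + (2.8333)·(2.8333) + (-5.1667)·(-5.1667)) / 5 = 44.8333/5 = 8.9667
  S[U,V] = ((2.8333)·(-2) + (-0.1667)·(1) + (0.8333)·(0) + (-1.1667)·(3) + (2.8333)·(2) + (-5.1667)·(-4)) / 5 = 17/5 = 3.4
  S[V,V] = ((-2)·(-2) + (1)·(1) + (0)·(0) + (3)·(3) + (2)·(2) + (-4)·(-4)) / 5 = 34/5 = 6.8
  S = [[8.9667, 3.4],
 [3.4, 6.8]].

Step 3 — invert S. det(S) = 8.9667·6.8 - (3.4)² = 49.4133.
  S^{-1} = (1/det) · [[d, -b], [-b, a]] = [[0.1376, -0.0688],
 [-0.0688, 0.1815]].

Step 4 — quadratic form (x̄ - mu_0)^T · S^{-1} · (x̄ - mu_0):
  S^{-1} · (x̄ - mu_0) = (-0.0459, 0.17),
  (x̄ - mu_0)^T · [...] = (0.1667)·(-0.0459) + (1)·(0.17) = 0.1623.

Step 5 — scale by n: T² = 6 · 0.1623 = 0.9741.

T² ≈ 0.9741


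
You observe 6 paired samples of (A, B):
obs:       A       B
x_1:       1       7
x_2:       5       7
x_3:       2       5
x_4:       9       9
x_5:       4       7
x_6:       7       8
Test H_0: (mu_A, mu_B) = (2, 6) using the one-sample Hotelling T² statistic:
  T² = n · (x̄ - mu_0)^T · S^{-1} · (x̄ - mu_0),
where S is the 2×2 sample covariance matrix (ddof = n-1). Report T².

Step 1 — sample mean vector:
  mean(A) = (1 + 5 + 2 + 9 + 4 + 7) / 6 = 28/6 = 4.6667
  mean(B) = (7 + 7 + 5 + 9 + 7 + 8) / 6 = 43/6 = 7.1667
  x̄ = (4.6667, 7.1667),  deviation x̄ - mu_0 = (4.6667, 7.1667) - (2, 6) = (2.6667, 1.1667).

Step 2 — sample covariance matrix, S[i,j] = (1/(n-1)) · Σ_k (x_{k,i} - mean_i) · (x_{k,j} - mean_j), divisor n-1 = 5:
  S[A,A] = ((-3.6667)·(-3.6667) + (0.3333)·(0.3333) + (-2.6667)·(-2.6667) + (4.3333)·(4.3333) + (-0.6667)·(-0.6667) + (2.3333)·(2.3333)) / 5 = 45.3333/5 = 9.0667
  S[A,B] = ((-3.6667)·(-0.1667) + (0.3333)·(-0.1667) + (-2.6667)·(-2.1667) + (4.3333)·(1.8333) + (-0.6667)·(-0.1667) + (2.3333)·(0.8333)) / 5 = 16.3333/5 = 3.2667
  S[B,B] = ((-0.1667)·(-0.1667) + (-0.1667)·(-0.1667) + (-2.1667)·(-2.1667) + (1.8333)·(1.8333) + (-0.1667)·(-0.1667) + (0.8333)·(0.8333)) / 5 = 8.8333/5 = 1.7667
  S = [[9.0667, 3.2667],
 [3.2667, 1.7667]].

Step 3 — invert S. det(S) = 9.0667·1.7667 - (3.2667)² = 5.3467.
  S^{-1} = (1/det) · [[d, -b], [-b, a]] = [[0.3304, -0.611],
 [-0.611, 1.6958]].

Step 4 — quadratic form (x̄ - mu_0)^T · S^{-1} · (x̄ - mu_0):
  S^{-1} · (x̄ - mu_0) = (0.1683, 0.3491),
  (x̄ - mu_0)^T · [...] = (2.6667)·(0.1683) + (1.1667)·(0.3491) = 0.8562.

Step 5 — scale by n: T² = 6 · 0.8562 = 5.1372.

T² ≈ 5.1372


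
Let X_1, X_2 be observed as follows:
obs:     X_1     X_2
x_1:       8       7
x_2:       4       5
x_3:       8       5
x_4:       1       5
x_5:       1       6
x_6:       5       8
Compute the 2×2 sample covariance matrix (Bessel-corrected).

Step 1 — column means:
  mean(X_1) = (8 + 4 + 8 + 1 + 1 + 5) / 6 = 27/6 = 4.5
  mean(X_2) = (7 + 5 + 5 + 5 + 6 + 8) / 6 = 36/6 = 6

Step 2 — sample covariance S[i,j] = (1/(n-1)) · Σ_k (x_{k,i} - mean_i) · (x_{k,j} - mean_j), with n-1 = 5.
  S[X_1,X_1] = ((3.5)·(3.5) + (-0.5)·(-0.5) + (3.5)·(3.5) + (-3.5)·(-3.5) + (-3.5)·(-3.5) + (0.5)·(0.5)) / 5 = 49.5/5 = 9.9
  S[X_1,X_2] = ((3.5)·(1) + (-0.5)·(-1) + (3.5)·(-1) + (-3.5)·(-1) + (-3.5)·(0) + (0.5)·(2)) / 5 = 5/5 = 1
  S[X_2,X_2] = ((1)·(1) + (-1)·(-1) + (-1)·(-1) + (-1)·(-1) + (0)·(0) + (2)·(2)) / 5 = 8/5 = 1.6

S is symmetric (S[j,i] = S[i,j]). Assembling:

S = [[9.9, 1],
 [1, 1.6]]


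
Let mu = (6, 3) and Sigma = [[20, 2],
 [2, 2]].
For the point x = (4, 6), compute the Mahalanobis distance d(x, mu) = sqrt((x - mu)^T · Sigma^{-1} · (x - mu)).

Step 1 — centre the observation: (x - mu) = (-2, 3).

Step 2 — invert Sigma. det(Sigma) = 20·2 - (2)² = 36.
  Sigma^{-1} = (1/det) · [[d, -b], [-b, a]] = [[0.0556, -0.0556],
 [-0.0556, 0.5556]].

Step 3 — form the quadratic (x - mu)^T · Sigma^{-1} · (x - mu):
  Sigma^{-1} · (x - mu) = (-0.2778, 1.7778).
  (x - mu)^T · [Sigma^{-1} · (x - mu)] = (-2)·(-0.2778) + (3)·(1.7778) = 5.8889.

Step 4 — take square root: d = √(5.8889) ≈ 2.4267.

d(x, mu) = √(5.8889) ≈ 2.4267


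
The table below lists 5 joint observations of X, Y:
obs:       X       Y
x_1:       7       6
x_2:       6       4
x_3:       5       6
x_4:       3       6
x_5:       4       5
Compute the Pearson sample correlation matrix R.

Step 1 — column means:
  mean(X) = (7 + 6 + 5 + 3 + 4) / 5 = 25/5 = 5
  mean(Y) = (6 + 4 + 6 + 6 + 5) / 5 = 27/5 = 5.4

Step 2 — sample variances and covariances s[i,j] = (1/(n-1)) · Σ_k (x_{k,i} - mean_i) · (x_{k,j} - mean_j), with n-1 = 4:
  s[X,X] = ((2)·(2) + (1)·(1) + (0)·(0) + (-2)·(-2) + (-1)·(-1)) / 4 = 10/4 = 2.5
  s[X,Y] = ((2)·(0.6) + (1)·(-1.4) + (0)·(0.6) + (-2)·(0.6) + (-1)·(-0.4)) / 4 = -1/4 = -0.25
  s[Y,Y] = ((0.6)·(0.6) + (-1.4)·(-1.4) + (0.6)·(0.6) + (0.6)·(0.6) + (-0.4)·(-0.4)) / 4 = 3.2/4 = 0.8
  Sample standard deviations s_i = √(s[i,i]):
  s(X) = √(2.5) = 1.5811
  s(Y) = √(0.8) = 0.8944

Step 3 — r_{ij} = s_{ij} / (s_i · s_j):
  r[X,X] = 1 (diagonal).
  r[X,Y] = -0.25 / (1.5811 · 0.8944) = -0.25 / 1.4142 = -0.1768
  r[Y,Y] = 1 (diagonal).

R is symmetric with unit diagonal. Assembling:

R = [[1, -0.1768],
 [-0.1768, 1]]


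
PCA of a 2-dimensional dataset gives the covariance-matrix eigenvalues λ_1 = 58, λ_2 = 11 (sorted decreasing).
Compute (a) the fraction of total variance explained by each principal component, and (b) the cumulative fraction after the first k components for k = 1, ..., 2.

Step 1 — total variance = trace(Sigma) = Σ λ_i = 58 + 11 = 69.

Step 2 — fraction explained by component i = λ_i / Σ λ:
  PC1: 58/69 = 0.8406
  PC2: 11/69 = 0.1594

Step 3 — cumulative fraction after k components = (λ_1 + ... + λ_k) / Σ λ:
  k = 1: 58/69 = 0.8406
  k = 2: (58 + 11)/69 = 69/69 = 1

Summary (fraction, with percent):

explained: PC1 0.8406 (84.06%), PC2 0.1594 (15.94%);  cumulative: 0.8406, 1


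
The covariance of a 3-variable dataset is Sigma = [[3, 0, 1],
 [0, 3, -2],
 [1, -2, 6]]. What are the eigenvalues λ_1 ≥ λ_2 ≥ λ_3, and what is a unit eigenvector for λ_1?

Step 1 — characteristic polynomial p(λ) = det(λI - Sigma) = λ³ - tr·λ² + c_1·λ - det, where tr = trace, c_1 = sum of the principal 2×2 minors, det = det(Sigma):
  tr = 3 + 3 + 6 = 12,
  c_1 = (3·3 - (0)²) + (3·6 - (1)²) + (3·6 - (-2)²) = 9 + 17 + 14 = 40,
  det = 3·(3·6 - (-2)²) - (0)·((0)·6 - (-2)·(1)) + (1)·((0)·(-2) - 3·(1)) = 3·(14) - (0)·(2) + (1)·(-3) = 39.
  So p(λ) = λ³ - 12λ² + 40λ - 39.
Step 2 — look for an integer root (rational root theorem: any rational root is an integer divisor of 39). Testing λ = 3:
  p(3) = 27 - 108 + 120 - 39 = 0  ✓
  Dividing out (λ - 3): p(λ) = (λ - 3)(λ² - 9λ + 13).
Step 3 — remaining eigenvalues from the quadratic λ² - 9λ + 13 = 0:
  Δ = 9² - 4·13 = 81 - 52 = 29,  λ = (9 ± √29)/2 = (9 ± 5.3852)/2 ≈ 7.1926 or 1.8074.
  Sorted: λ_1 = 7.1926,  λ_2 = 3,  λ_3 = 1.8074  (check: sum = 12 = tr ✓).

Step 4 — unit eigenvector for λ_1 ≈ 7.1926: v spans the null space of (Sigma - λ_1 I), whose rows are
  r_1 = (-4.1926, 0, 1),  r_2 = (0, -4.1926, -2),  r_3 = (1, -2, -1.1926).
  v is orthogonal to every row, so take v ∝ r_1 × r_2 = ((0)·(-2) - (1)·(-4.1926), (1)·(0) - (-4.1926)·(-2), (-4.1926)·(-4.1926) - (0)·(0)) ≈ (4.1926, -8.3852, 17.5777).
  Let u = (4.1926, -8.3852, 17.5777).
  ||u|| = √((4.1926)² + (-8.3852)² + (17.5777)²) = √(396.8659) ≈ 19.9215,  v_1 = u/||u|| ≈ (0.2105, -0.4209, 0.8824) (||v_1|| = 1).

λ_1 = 7.1926,  λ_2 = 3,  λ_3 = 1.8074;  v_1 ≈ (0.2105, -0.4209, 0.8824)


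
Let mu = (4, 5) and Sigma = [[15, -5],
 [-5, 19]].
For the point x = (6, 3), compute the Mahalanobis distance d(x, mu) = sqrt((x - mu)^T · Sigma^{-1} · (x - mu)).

Step 1 — centre the observation: (x - mu) = (2, -2).

Step 2 — invert Sigma. det(Sigma) = 15·19 - (-5)² = 260.
  Sigma^{-1} = (1/det) · [[d, -b], [-b, a]] = [[0.0731, 0.0192],
 [0.0192, 0.0577]].

Step 3 — form the quadratic (x - mu)^T · Sigma^{-1} · (x - mu):
  Sigma^{-1} · (x - mu) = (0.1077, -0.0769).
  (x - mu)^T · [Sigma^{-1} · (x - mu)] = (2)·(0.1077) + (-2)·(-0.0769) = 0.3692.

Step 4 — take square root: d = √(0.3692) ≈ 0.6076.

d(x, mu) = √(0.3692) ≈ 0.6076


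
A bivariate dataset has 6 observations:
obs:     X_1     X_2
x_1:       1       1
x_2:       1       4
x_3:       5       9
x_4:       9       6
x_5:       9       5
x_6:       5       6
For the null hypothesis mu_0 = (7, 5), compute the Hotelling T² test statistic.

Step 1 — sample mean vector:
  mean(X_1) = (1 + 1 + 5 + 9 + 9 + 5) / 6 = 30/6 = 5
  mean(X_2) = (1 + 4 + 9 + 6 + 5 + 6) / 6 = 31/6 = 5.1667
  x̄ = (5, 5.1667),  deviation x̄ - mu_0 = (5, 5.1667) - (7, 5) = (-2, 0.1667).

Step 2 — sample covariance matrix, S[i,j] = (1/(n-1)) · Σ_k (x_{k,i} - mean_i) · (x_{k,j} - mean_j), divisor n-1 = 5:
  S[X_1,X_1] = ((-4)·(-4) + (-4)·(-4) + (0)·(0) + (4)·(4) + (4)·(4) + (0)·(0)) / 5 = 64/5 = 12.8
  S[X_1,X_2] = ((-4)·(-4.1667) + (-4)·(-1.1667) + (0)·(3.8333) + (4)·(0.8333) + (4)·(-0.1667) + (0)·(0.8333)) / 5 = 24/5 = 4.8
  S[X_2,X_2] = ((-4.1667)·(-4.1667) + (-1.1667)·(-1.1667) + (3.8333)·(3.8333) + (0.8333)·(0.8333) + (-0.1667)·(-0.1667) + (0.8333)·(0.8333)) / 5 = 34.8333/5 = 6.9667
  S = [[12.8, 4.8],
 [4.8, 6.9667]].

Step 3 — invert S. det(S) = 12.8·6.9667 - (4.8)² = 66.1333.
  S^{-1} = (1/det) · [[d, -b], [-b, a]] = [[0.1053, -0.0726],
 [-0.0726, 0.1935]].

Step 4 — quadratic form (x̄ - mu_0)^T · S^{-1} · (x̄ - mu_0):
  S^{-1} · (x̄ - mu_0) = (-0.2228, 0.1774),
  (x̄ - mu_0)^T · [...] = (-2)·(-0.2228) + (0.1667)·(0.1774) = 0.4751.

Step 5 — scale by n: T² = 6 · 0.4751 = 2.8508.

T² ≈ 2.8508


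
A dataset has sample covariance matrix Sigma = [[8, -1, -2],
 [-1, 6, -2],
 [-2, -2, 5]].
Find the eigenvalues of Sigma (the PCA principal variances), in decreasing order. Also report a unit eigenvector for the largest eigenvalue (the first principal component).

Step 1 — characteristic polynomial p(λ) = det(λI - Sigma) = λ³ - tr·λ² + c_1·λ - det, where tr = trace, c_1 = sum of the principal 2×2 minors, det = det(Sigma):
  tr = 8 + 6 + 5 = 19,
  c_1 = (8·6 - (-1)²) + (8·5 - (-2)²) + (6·5 - (-2)²) = 47 + 36 + 26 = 109,
  det = 8·(6·5 - (-2)²) - (-1)·((-1)·5 - (-2)·(-2)) + (-2)·((-1)·(-2) - 6·(-2)) = 8·(26) - (-1)·(-9) + (-2)·(14) = 171.
  So p(λ) = λ³ - 19λ² + 109λ - 171.
Step 2 — look for an integer root (rational root theorem: any rational root is an integer divisor of 171). Testing λ = 9:
  p(9) = 729 - 1539 + 981 - 171 = 0  ✓
  Dividing out (λ - 9): p(λ) = (λ - 9)(λ² - 10λ + 19).
Step 3 — remaining eigenvalues from the quadratic λ² - 10λ + 19 = 0:
  Δ = 10² - 4·19 = 100 - 76 = 24,  λ = (10 ± √24)/2 = (10 ± 4.899)/2 ≈ 7.4495 or 2.5505.
  Sorted: λ_1 = 9,  λ_2 = 7.4495,  λ_3 = 2.5505  (check: sum = 19 = tr ✓).

Step 4 — unit eigenvector for λ_1 = 9: v spans the null space of (Sigma - λ_1 I), whose rows are
  r_1 = (-1, -1, -2),  r_2 = (-1, -3, -2),  r_3 = (-2, -2, -4).
  v is orthogonal to every row, so take v ∝ r_1 × r_2 = ((-1)·(-2) - (-2)·(-3), (-2)·(-1) - (-1)·(-2), (-1)·(-3) - (-1)·(-1)) = (-4, 0, 2).
  Rescale (divide by 2; multiply by -1 so the first nonzero entry is positive): u = (2, 0, -1).
  ||u|| = √((2)² + (0)² + (-1)²) = √(5) ≈ 2.2361,  v_1 = u/||u|| ≈ (0.8944, 0, -0.4472) (||v_1|| = 1).

λ_1 = 9,  λ_2 = 7.4495,  λ_3 = 2.5505;  v_1 ≈ (0.8944, 0, -0.4472)


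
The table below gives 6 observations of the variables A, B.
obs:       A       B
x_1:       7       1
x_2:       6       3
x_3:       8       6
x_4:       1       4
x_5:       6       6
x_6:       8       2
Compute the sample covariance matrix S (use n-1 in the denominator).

Step 1 — column means:
  mean(A) = (7 + 6 + 8 + 1 + 6 + 8) / 6 = 36/6 = 6
  mean(B) = (1 + 3 + 6 + 4 + 6 + 2) / 6 = 22/6 = 3.6667

Step 2 — sample covariance S[i,j] = (1/(n-1)) · Σ_k (x_{k,i} - mean_i) · (x_{k,j} - mean_j), with n-1 = 5.
  S[A,A] = ((1)·(1) + (0)·(0) + (2)·(2) + (-5)·(-5) + (0)·(0) + (2)·(2)) / 5 = 34/5 = 6.8
  S[A,B] = ((1)·(-2.6667) + (0)·(-0.6667) + (2)·(2.3333) + (-5)·(0.3333) + (0)·(2.3333) + (2)·(-1.6667)) / 5 = -3/5 = -0.6
  S[B,B] = ((-2.6667)·(-2.6667) + (-0.6667)·(-0.6667) + (2.3333)·(2.3333) + (0.3333)·(0.3333) + (2.3333)·(2.3333) + (-1.6667)·(-1.6667)) / 5 = 21.3333/5 = 4.2667

S is symmetric (S[j,i] = S[i,j]). Assembling:

S = [[6.8, -0.6],
 [-0.6, 4.2667]]


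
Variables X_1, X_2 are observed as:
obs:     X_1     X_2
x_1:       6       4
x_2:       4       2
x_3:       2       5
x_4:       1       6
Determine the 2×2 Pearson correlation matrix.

Step 1 — column means:
  mean(X_1) = (6 + 4 + 2 + 1) / 4 = 13/4 = 3.25
  mean(X_2) = (4 + 2 + 5 + 6) / 4 = 17/4 = 4.25

Step 2 — sample variances and covariances s[i,j] = (1/(n-1)) · Σ_k (x_{k,i} - mean_i) · (x_{k,j} - mean_j), with n-1 = 3:
  s[X_1,X_1] = ((2.75)·(2.75) + (0.75)·(0.75) + (-1.25)·(-1.25) + (-2.25)·(-2.25)) / 3 = 14.75/3 = 4.9167
  s[X_1,X_2] = ((2.75)·(-0.25) + (0.75)·(-2.25) + (-1.25)·(0.75) + (-2.25)·(1.75)) / 3 = -7.25/3 = -2.4167
  s[X_2,X_2] = ((-0.25)·(-0.25) + (-2.25)·(-2.25) + (0.75)·(0.75) + (1.75)·(1.75)) / 3 = 8.75/3 = 2.9167
  Sample standard deviations s_i = √(s[i,i]):
  s(X_1) = √(4.9167) = 2.2174
  s(X_2) = √(2.9167) = 1.7078

Step 3 — r_{ij} = s_{ij} / (s_i · s_j):
  r[X_1,X_1] = 1 (diagonal).
  r[X_1,X_2] = -2.4167 / (2.2174 · 1.7078) = -2.4167 / 3.7869 = -0.6382
  r[X_2,X_2] = 1 (diagonal).

R is symmetric with unit diagonal. Assembling:

R = [[1, -0.6382],
 [-0.6382, 1]]


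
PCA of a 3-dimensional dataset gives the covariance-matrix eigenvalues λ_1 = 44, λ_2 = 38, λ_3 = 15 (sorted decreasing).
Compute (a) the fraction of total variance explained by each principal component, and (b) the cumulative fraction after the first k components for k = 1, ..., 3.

Step 1 — total variance = trace(Sigma) = Σ λ_i = 44 + 38 + 15 = 97.

Step 2 — fraction explained by component i = λ_i / Σ λ:
  PC1: 44/97 = 0.4536
  PC2: 38/97 = 0.3918
  PC3: 15/97 = 0.1546

Step 3 — cumulative fraction after k components = (λ_1 + ... + λ_k) / Σ λ:
  k = 1: 44/97 = 0.4536
  k = 2: (44 + 38)/97 = 82/97 = 0.8454
  k = 3: (44 + 38 + 15)/97 = 97/97 = 1

Summary (fraction, with percent):

explained: PC1 0.4536 (45.36%), PC2 0.3918 (39.18%), PC3 0.1546 (15.46%);  cumulative: 0.4536, 0.8454, 1


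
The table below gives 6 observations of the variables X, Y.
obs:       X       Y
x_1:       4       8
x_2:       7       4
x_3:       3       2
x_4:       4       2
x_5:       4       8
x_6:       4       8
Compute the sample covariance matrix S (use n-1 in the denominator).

Step 1 — column means:
  mean(X) = (4 + 7 + 3 + 4 + 4 + 4) / 6 = 26/6 = 4.3333
  mean(Y) = (8 + 4 + 2 + 2 + 8 + 8) / 6 = 32/6 = 5.3333

Step 2 — sample covariance S[i,j] = (1/(n-1)) · Σ_k (x_{k,i} - mean_i) · (x_{k,j} - mean_j), with n-1 = 5.
  S[X,X] = ((-0.3333)·(-0.3333) + (2.6667)·(2.6667) + (-1.3333)·(-1.3333) + (-0.3333)·(-0.3333) + (-0.3333)·(-0.3333) + (-0.3333)·(-0.3333)) / 5 = 9.3333/5 = 1.8667
  S[X,Y] = ((-0.3333)·(2.6667) + (2.6667)·(-1.3333) + (-1.3333)·(-3.3333) + (-0.3333)·(-3.3333) + (-0.3333)·(2.6667) + (-0.3333)·(2.6667)) / 5 = -0.6667/5 = -0.1333
  S[Y,Y] = ((2.6667)·(2.6667) + (-1.3333)·(-1.3333) + (-3.3333)·(-3.3333) + (-3.3333)·(-3.3333) + (2.6667)·(2.6667) + (2.6667)·(2.6667)) / 5 = 45.3333/5 = 9.0667

S is symmetric (S[j,i] = S[i,j]). Assembling:

S = [[1.8667, -0.1333],
 [-0.1333, 9.0667]]


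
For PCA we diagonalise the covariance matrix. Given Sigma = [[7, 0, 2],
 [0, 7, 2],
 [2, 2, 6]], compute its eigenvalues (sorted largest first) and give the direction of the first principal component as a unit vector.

Step 1 — characteristic polynomial p(λ) = det(λI - Sigma) = λ³ - tr·λ² + c_1·λ - det, where tr = trace, c_1 = sum of the principal 2×2 minors, det = det(Sigma):
  tr = 7 + 7 + 6 = 20,
  c_1 = (7·7 - (0)²) + (7·6 - (2)²) + (7·6 - (2)²) = 49 + 38 + 38 = 125,
  det = 7·(7·6 - (2)²) - (0)·((0)·6 - (2)·(2)) + (2)·((0)·(2) - 7·(2)) = 7·(38) - (0)·(-4) + (2)·(-14) = 238.
  So p(λ) = λ³ - 20λ² + 125λ - 238.
Step 2 — look for an integer root (rational root theorem: any rational root is an integer divisor of 238). Testing λ = 7:
  p(7) = 343 - 980 + 875 - 238 = 0  ✓
  Dividing out (λ - 7): p(λ) = (λ - 7)(λ² - 13λ + 34).
Step 3 — remaining eigenvalues from the quadratic λ² - 13λ + 34 = 0:
  Δ = 13² - 4·34 = 169 - 136 = 33,  λ = (13 ± √33)/2 = (13 ± 5.7446)/2 ≈ 9.3723 or 3.6277.
  Sorted: λ_1 = 9.3723,  λ_2 = 7,  λ_3 = 3.6277  (check: sum = 20 = tr ✓).

Step 4 — unit eigenvector for λ_1 ≈ 9.3723: v spans the null space of (Sigma - λ_1 I), whose rows are
  r_1 = (-2.3723, 0, 2),  r_2 = (0, -2.3723, 2),  r_3 = (2, 2, -3.3723).
  v is orthogonal to every row, so take v ∝ r_1 × r_2 = ((0)·(2) - (2)·(-2.3723), (2)·(0) - (-2.3723)·(2), (-2.3723)·(-2.3723) - (0)·(0)) ≈ (4.7446, 4.7446, 5.6277).
  Let u = (4.7446, 4.7446, 5.6277).
  ||u|| = √((4.7446)² + (4.7446)² + (5.6277)²) = √(76.693) ≈ 8.7575,  v_1 = u/||u|| ≈ (0.5418, 0.5418, 0.6426) (||v_1|| = 1).

λ_1 = 9.3723,  λ_2 = 7,  λ_3 = 3.6277;  v_1 ≈ (0.5418, 0.5418, 0.6426)


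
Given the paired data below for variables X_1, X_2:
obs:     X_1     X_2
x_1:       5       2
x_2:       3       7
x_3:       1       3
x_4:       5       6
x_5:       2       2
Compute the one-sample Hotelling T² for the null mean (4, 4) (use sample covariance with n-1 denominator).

Step 1 — sample mean vector:
  mean(X_1) = (5 + 3 + 1 + 5 + 2) / 5 = 16/5 = 3.2
  mean(X_2) = (2 + 7 + 3 + 6 + 2) / 5 = 20/5 = 4
  x̄ = (3.2, 4),  deviation x̄ - mu_0 = (3.2, 4) - (4, 4) = (-0.8, 0).

Step 2 — sample covariance matrix, S[i,j] = (1/(n-1)) · Σ_k (x_{k,i} - mean_i) · (x_{k,j} - mean_j), divisor n-1 = 4:
  S[X_1,X_1] = ((1.8)·(1.8) + (-0.2)·(-0.2) + (-2.2)·(-2.2) + (1.8)·(1.8) + (-1.2)·(-1.2)) / 4 = 12.8/4 = 3.2
  S[X_1,X_2] = ((1.8)·(-2) + (-0.2)·(3) + (-2.2)·(-1) + (1.8)·(2) + (-1.2)·(-2)) / 4 = 4/4 = 1
  S[X_2,X_2] = ((-2)·(-2) + (3)·(3) + (-1)·(-1) + (2)·(2) + (-2)·(-2)) / 4 = 22/4 = 5.5
  S = [[3.2, 1],
 [1, 5.5]].

Step 3 — invert S. det(S) = 3.2·5.5 - (1)² = 16.6.
  S^{-1} = (1/det) · [[d, -b], [-b, a]] = [[0.3313, -0.0602],
 [-0.0602, 0.1928]].

Step 4 — quadratic form (x̄ - mu_0)^T · S^{-1} · (x̄ - mu_0):
  S^{-1} · (x̄ - mu_0) = (-0.2651, 0.0482),
  (x̄ - mu_0)^T · [...] = (-0.8)·(-0.2651) + (0)·(0.0482) = 0.212.

Step 5 — scale by n: T² = 5 · 0.212 = 1.0602.

T² ≈ 1.0602


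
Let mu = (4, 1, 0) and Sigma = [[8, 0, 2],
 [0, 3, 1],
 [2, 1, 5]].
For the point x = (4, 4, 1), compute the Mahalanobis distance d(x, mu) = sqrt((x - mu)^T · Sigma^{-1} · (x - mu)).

Step 1 — centre the observation: (x - mu) = (0, 3, 1).

Step 2 — invert Sigma (cofactor / det for 3×3, or solve directly):
  Sigma^{-1} = [[0.14, 0.02, -0.06],
 [0.02, 0.36, -0.08],
 [-0.06, -0.08, 0.24]].

Step 3 — form the quadratic (x - mu)^T · Sigma^{-1} · (x - mu):
  Sigma^{-1} · (x - mu) = (0, 1, 0).
  (x - mu)^T · [Sigma^{-1} · (x - mu)] = (0)·(0) + (3)·(1) + (1)·(0) = 3.

Step 4 — take square root: d = √(3) ≈ 1.7321.

d(x, mu) = √(3) ≈ 1.7321


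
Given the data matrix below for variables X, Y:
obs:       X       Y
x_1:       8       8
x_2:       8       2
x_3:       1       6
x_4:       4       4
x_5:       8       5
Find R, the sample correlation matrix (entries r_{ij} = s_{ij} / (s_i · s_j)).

Step 1 — column means:
  mean(X) = (8 + 8 + 1 + 4 + 8) / 5 = 29/5 = 5.8
  mean(Y) = (8 + 2 + 6 + 4 + 5) / 5 = 25/5 = 5

Step 2 — sample variances and covariances s[i,j] = (1/(n-1)) · Σ_k (x_{k,i} - mean_i) · (x_{k,j} - mean_j), with n-1 = 4:
  s[X,X] = ((2.2)·(2.2) + (2.2)·(2.2) + (-4.8)·(-4.8) + (-1.8)·(-1.8) + (2.2)·(2.2)) / 4 = 40.8/4 = 10.2
  s[X,Y] = ((2.2)·(3) + (2.2)·(-3) + (-4.8)·(1) + (-1.8)·(-1) + (2.2)·(0)) / 4 = -3/4 = -0.75
  s[Y,Y] = ((3)·(3) + (-3)·(-3) + (1)·(1) + (-1)·(-1) + (0)·(0)) / 4 = 20/4 = 5
  Sample standard deviations s_i = √(s[i,i]):
  s(X) = √(10.2) = 3.1937
  s(Y) = √(5) = 2.2361

Step 3 — r_{ij} = s_{ij} / (s_i · s_j):
  r[X,X] = 1 (diagonal).
  r[X,Y] = -0.75 / (3.1937 · 2.2361) = -0.75 / 7.1414 = -0.105
  r[Y,Y] = 1 (diagonal).

R is symmetric with unit diagonal. Assembling:

R = [[1, -0.105],
 [-0.105, 1]]


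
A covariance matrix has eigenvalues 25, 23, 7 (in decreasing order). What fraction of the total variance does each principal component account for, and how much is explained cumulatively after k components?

Step 1 — total variance = trace(Sigma) = Σ λ_i = 25 + 23 + 7 = 55.

Step 2 — fraction explained by component i = λ_i / Σ λ:
  PC1: 25/55 = 0.4545
  PC2: 23/55 = 0.4182
  PC3: 7/55 = 0.1273

Step 3 — cumulative fraction after k components = (λ_1 + ... + λ_k) / Σ λ:
  k = 1: 25/55 = 0.4545
  k = 2: (25 + 23)/55 = 48/55 = 0.8727
  k = 3: (25 + 23 + 7)/55 = 55/55 = 1

Summary (fraction, with percent):

explained: PC1 0.4545 (45.45%), PC2 0.4182 (41.82%), PC3 0.1273 (12.73%);  cumulative: 0.4545, 0.8727, 1


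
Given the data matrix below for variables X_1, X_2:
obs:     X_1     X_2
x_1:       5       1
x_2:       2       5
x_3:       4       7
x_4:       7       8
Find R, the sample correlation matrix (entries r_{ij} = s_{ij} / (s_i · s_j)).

Step 1 — column means:
  mean(X_1) = (5 + 2 + 4 + 7) / 4 = 18/4 = 4.5
  mean(X_2) = (1 + 5 + 7 + 8) / 4 = 21/4 = 5.25

Step 2 — sample variances and covariances s[i,j] = (1/(n-1)) · Σ_k (x_{k,i} - mean_i) · (x_{k,j} - mean_j), with n-1 = 3:
  s[X_1,X_1] = ((0.5)·(0.5) + (-2.5)·(-2.5) + (-0.5)·(-0.5) + (2.5)·(2.5)) / 3 = 13/3 = 4.3333
  s[X_1,X_2] = ((0.5)·(-4.25) + (-2.5)·(-0.25) + (-0.5)·(1.75) + (2.5)·(2.75)) / 3 = 4.5/3 = 1.5
  s[X_2,X_2] = ((-4.25)·(-4.25) + (-0.25)·(-0.25) + (1.75)·(1.75) + (2.75)·(2.75)) / 3 = 28.75/3 = 9.5833
  Sample standard deviations s_i = √(s[i,i]):
  s(X_1) = √(4.3333) = 2.0817
  s(X_2) = √(9.5833) = 3.0957

Step 3 — r_{ij} = s_{ij} / (s_i · s_j):
  r[X_1,X_1] = 1 (diagonal).
  r[X_1,X_2] = 1.5 / (2.0817 · 3.0957) = 1.5 / 6.4442 = 0.2328
  r[X_2,X_2] = 1 (diagonal).

R is symmetric with unit diagonal. Assembling:

R = [[1, 0.2328],
 [0.2328, 1]]
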